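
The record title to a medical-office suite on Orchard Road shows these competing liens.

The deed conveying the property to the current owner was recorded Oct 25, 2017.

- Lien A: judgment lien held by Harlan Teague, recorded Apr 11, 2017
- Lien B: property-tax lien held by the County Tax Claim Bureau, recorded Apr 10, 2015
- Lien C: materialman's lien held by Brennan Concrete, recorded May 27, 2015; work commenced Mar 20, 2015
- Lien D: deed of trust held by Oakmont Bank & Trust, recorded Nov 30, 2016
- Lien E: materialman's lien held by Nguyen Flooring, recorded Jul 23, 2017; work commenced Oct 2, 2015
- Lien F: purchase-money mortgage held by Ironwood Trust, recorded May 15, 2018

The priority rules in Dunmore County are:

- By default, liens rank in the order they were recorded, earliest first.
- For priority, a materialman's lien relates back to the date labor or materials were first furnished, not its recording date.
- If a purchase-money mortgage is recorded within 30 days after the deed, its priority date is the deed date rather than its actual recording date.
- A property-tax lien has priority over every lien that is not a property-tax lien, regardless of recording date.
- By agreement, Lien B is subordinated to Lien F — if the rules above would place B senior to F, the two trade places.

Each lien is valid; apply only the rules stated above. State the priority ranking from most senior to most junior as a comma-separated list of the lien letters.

Effective dates after the stated exceptions: C is treated as recorded Mar 20, 2015, the work-commencement date; E is treated as recorded Oct 2, 2015, the work-commencement date; F missed the 30-day window (202 days after the deed), so its recording date stands.
As a property-tax lien, B is senior to every other lien.
Remaining liens by effective date: C (Mar 20, 2015), E (Oct 2, 2015), D (Nov 30, 2016), A (Apr 11, 2017), F (May 15, 2018).
The subordination applies — B was senior to F — so B and F swap.

F, C, E, D, A, B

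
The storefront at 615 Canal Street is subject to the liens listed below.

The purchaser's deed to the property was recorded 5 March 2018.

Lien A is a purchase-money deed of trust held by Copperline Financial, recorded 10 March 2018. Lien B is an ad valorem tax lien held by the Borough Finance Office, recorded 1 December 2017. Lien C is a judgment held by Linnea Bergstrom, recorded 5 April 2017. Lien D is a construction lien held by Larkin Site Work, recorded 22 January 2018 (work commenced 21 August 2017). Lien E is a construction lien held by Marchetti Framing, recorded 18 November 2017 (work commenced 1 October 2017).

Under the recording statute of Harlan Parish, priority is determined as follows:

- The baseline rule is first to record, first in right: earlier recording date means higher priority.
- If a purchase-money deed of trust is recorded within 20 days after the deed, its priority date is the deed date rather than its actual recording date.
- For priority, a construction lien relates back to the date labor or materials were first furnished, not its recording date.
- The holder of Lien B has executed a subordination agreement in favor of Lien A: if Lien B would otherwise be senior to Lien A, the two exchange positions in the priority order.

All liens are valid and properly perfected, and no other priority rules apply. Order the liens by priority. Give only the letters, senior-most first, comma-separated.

C, D, E, A, B

Effective dates: A relates back to the deed date 5 March 2018; D relates back to 21 August 2017 (work commenced); E relates back to 1 October 2017 (work commenced).
By effective date, earliest first: C (5 April 2017), D (21 August 2017), E (1 October 2017), B (1 December 2017), A (5 March 2018).
The subordination applies — B was senior to A — so B and A swap.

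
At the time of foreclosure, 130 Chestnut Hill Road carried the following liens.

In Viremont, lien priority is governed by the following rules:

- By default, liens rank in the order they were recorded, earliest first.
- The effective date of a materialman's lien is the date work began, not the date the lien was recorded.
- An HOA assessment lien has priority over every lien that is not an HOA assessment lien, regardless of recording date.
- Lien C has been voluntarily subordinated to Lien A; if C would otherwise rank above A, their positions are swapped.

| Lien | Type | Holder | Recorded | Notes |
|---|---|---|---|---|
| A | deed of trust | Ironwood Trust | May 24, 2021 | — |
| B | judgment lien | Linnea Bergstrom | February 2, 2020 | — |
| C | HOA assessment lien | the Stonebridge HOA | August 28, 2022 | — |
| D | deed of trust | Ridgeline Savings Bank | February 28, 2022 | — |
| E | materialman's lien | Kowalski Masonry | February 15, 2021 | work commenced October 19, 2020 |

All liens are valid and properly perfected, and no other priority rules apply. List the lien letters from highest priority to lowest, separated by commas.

A, B, E, C, D

Effective dates: E relates back to October 19, 2020 (work commenced).
C is an HOA assessment lien, so it outranks all other liens regardless of date.
The other liens, earliest effective date first: B (February 2, 2020), E (October 19, 2020), A (May 24, 2021), D (February 28, 2022).
Because C would otherwise rank above A, the subordination swaps them.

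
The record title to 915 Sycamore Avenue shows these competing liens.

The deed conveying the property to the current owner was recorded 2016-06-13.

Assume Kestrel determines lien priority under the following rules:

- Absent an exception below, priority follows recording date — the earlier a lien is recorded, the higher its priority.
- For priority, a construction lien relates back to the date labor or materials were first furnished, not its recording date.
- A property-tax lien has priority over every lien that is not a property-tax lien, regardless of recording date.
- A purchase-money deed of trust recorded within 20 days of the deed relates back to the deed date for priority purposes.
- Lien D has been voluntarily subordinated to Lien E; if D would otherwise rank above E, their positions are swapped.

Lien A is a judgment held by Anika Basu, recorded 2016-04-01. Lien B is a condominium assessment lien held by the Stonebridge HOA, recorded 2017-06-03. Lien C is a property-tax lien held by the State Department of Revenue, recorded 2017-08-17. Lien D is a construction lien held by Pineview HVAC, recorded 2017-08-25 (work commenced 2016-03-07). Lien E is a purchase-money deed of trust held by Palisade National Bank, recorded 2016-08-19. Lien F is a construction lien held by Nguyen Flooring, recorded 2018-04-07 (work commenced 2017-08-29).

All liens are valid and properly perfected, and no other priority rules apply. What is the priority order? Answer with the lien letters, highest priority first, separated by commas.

Adjusting effective dates: D's effective date is 2016-03-07, when work began; E was recorded 67 days after the deed, outside the 20-day window, so it keeps its recording date; F is treated as recorded 2017-08-29, the work-commencement date.
As a property-tax lien, C is senior to every other lien.
Remaining liens by effective date: D (2016-03-07), A (2016-04-01), E (2016-08-19), B (2017-06-03), F (2017-08-29).
The subordination applies — D was senior to E — so D and E swap.

C, E, A, D, B, F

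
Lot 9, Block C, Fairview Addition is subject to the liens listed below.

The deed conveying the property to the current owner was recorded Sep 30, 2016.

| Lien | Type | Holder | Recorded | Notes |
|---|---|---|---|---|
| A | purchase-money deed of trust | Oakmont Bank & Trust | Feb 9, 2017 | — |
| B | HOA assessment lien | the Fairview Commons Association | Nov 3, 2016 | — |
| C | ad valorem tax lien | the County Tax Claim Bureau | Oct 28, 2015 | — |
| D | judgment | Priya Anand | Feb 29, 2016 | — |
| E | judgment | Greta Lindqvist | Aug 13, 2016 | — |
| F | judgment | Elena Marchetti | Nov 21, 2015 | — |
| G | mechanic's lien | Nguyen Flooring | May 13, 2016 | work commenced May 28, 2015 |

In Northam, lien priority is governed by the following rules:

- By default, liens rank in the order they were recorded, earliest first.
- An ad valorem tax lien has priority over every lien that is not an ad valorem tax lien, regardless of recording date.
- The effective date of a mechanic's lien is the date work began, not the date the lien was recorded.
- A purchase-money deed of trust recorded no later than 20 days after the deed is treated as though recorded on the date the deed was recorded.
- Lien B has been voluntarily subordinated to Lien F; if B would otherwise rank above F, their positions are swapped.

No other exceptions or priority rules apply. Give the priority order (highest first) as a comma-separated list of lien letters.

First, effective dates: A was recorded 132 days after the deed — beyond 20 days — so no relation-back applies; G's effective date is May 28, 2015, when work began.
As an ad valorem tax lien, C is senior to every other lien.
Among the remaining liens, by effective date: G (May 28, 2015), F (Nov 21, 2015), D (Feb 29, 2016), E (Aug 13, 2016), B (Nov 3, 2016), A (Feb 9, 2017).
Since B is not senior to F, the subordination leaves the order unchanged.

C, G, F, D, E, B, A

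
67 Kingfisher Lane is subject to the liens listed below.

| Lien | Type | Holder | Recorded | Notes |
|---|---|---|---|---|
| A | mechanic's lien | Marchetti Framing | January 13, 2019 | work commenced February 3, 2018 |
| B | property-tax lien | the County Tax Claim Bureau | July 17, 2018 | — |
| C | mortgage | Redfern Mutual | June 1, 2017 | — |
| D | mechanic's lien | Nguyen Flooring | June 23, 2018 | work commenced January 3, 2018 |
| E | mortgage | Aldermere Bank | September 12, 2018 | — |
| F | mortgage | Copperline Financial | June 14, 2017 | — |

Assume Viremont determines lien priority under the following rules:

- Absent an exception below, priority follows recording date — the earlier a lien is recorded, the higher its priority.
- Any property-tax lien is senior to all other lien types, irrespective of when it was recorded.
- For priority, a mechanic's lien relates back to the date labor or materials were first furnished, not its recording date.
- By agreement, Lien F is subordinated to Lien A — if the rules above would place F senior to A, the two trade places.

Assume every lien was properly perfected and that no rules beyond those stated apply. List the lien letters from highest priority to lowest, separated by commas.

B, C, A, D, F, E

First, effective dates: A's effective date is February 3, 2018, when work began; D is treated as recorded January 3, 2018, the work-commencement date.
As a property-tax lien, B is senior to every other lien.
Among the remaining liens, by effective date: C (June 1, 2017), F (June 14, 2017), D (January 3, 2018), A (February 3, 2018), E (September 12, 2018).
F is senior to A before the subordination, so the two trade places.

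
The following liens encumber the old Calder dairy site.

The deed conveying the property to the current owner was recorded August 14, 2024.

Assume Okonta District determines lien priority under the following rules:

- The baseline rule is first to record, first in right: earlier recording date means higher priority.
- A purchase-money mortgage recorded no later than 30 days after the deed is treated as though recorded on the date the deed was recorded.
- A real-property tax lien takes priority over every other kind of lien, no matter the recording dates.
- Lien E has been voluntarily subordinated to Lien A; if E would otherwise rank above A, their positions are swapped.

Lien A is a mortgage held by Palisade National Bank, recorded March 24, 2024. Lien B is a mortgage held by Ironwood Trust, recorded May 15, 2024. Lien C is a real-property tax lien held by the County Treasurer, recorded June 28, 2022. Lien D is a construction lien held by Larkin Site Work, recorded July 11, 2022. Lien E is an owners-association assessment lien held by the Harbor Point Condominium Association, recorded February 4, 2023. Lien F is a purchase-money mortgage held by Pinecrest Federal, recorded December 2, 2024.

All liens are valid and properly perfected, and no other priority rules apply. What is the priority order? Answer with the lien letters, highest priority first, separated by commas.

First, effective dates: F was recorded 110 days after the deed, outside the 30-day window, so it keeps its recording date.
As a real-property tax lien, C is senior to every other lien.
Ordering the rest by effective date: D (July 11, 2022), E (February 4, 2023), A (March 24, 2024), B (May 15, 2024), F (December 2, 2024).
E is senior to A before the subordination, so the two trade places.

C, D, A, E, B, F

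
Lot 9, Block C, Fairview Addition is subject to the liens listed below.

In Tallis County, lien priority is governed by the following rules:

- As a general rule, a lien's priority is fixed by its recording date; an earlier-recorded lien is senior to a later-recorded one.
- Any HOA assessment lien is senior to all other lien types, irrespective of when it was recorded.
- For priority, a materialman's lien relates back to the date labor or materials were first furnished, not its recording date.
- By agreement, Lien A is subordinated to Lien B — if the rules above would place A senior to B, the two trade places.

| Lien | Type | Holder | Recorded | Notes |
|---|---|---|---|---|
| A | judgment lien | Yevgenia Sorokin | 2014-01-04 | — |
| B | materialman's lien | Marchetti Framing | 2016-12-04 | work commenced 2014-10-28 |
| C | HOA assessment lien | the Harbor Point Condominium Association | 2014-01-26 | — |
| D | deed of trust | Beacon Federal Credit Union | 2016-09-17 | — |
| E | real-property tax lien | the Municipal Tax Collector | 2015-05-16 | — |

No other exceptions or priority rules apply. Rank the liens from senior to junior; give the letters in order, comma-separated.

C, B, A, E, D

Adjusting effective dates: B is treated as recorded 2014-10-28, the work-commencement date.
C is an HOA assessment lien, so it outranks all other liens regardless of date.
Remaining liens by effective date: A (2014-01-04), B (2014-10-28), E (2015-05-16), D (2016-09-17).
A is senior to B before the subordination, so the two trade places.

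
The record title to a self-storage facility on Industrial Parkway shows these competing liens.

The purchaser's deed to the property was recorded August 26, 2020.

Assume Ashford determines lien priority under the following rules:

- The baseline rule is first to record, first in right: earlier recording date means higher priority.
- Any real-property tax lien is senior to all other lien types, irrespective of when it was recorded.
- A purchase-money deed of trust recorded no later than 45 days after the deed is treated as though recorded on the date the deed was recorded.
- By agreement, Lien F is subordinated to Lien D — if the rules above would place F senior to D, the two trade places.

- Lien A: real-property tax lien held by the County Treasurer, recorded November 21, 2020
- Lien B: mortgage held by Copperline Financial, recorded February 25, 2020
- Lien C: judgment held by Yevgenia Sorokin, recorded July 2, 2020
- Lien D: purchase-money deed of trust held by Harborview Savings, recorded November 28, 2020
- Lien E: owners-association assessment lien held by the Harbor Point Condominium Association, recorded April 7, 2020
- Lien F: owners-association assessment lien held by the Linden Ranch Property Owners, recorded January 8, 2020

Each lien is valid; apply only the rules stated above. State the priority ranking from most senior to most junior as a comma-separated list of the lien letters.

First, effective dates: D was recorded 94 days after the deed, outside the 45-day window, so it keeps its recording date.
As a real-property tax lien, A is senior to every other lien.
Among the remaining liens, by effective date: F (January 8, 2020), B (February 25, 2020), E (April 7, 2020), C (July 2, 2020), D (November 28, 2020).
Because F would otherwise rank above D, the subordination swaps them.

A, D, B, E, C, F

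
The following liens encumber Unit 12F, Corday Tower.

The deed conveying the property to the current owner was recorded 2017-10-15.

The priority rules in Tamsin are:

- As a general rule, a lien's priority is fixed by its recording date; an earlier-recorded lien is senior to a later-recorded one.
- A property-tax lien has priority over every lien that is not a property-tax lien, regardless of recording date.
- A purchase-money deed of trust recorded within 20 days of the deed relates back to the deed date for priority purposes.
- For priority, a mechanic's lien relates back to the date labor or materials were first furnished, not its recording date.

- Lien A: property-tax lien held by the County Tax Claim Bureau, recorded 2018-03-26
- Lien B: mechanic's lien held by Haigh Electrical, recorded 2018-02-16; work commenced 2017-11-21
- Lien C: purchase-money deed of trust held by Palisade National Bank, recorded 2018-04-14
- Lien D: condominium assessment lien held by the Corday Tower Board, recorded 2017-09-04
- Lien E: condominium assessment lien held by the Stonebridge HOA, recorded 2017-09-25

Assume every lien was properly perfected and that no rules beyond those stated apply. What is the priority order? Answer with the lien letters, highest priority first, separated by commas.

First, effective dates: B relates back to 2017-11-21 (work commenced); C missed the 20-day window (181 days after the deed), so its recording date stands.
A, as a property-tax lien, has superpriority and ranks first.
Ordering the rest by effective date: D (2017-09-04), E (2017-09-25), B (2017-11-21), C (2018-04-14).

A, D, E, B, C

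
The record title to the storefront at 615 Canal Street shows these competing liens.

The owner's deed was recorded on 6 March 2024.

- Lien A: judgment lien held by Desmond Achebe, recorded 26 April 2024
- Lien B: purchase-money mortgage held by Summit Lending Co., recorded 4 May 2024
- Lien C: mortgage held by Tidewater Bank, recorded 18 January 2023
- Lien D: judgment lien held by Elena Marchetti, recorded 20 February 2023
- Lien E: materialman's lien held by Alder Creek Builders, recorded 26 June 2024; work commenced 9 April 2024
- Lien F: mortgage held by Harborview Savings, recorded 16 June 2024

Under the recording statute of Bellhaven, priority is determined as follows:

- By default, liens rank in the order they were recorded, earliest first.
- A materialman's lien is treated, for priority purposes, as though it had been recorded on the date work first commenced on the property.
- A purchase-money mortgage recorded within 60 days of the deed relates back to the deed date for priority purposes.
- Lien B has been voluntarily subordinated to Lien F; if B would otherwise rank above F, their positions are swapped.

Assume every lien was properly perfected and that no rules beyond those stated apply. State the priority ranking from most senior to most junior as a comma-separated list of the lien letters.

C, D, F, E, A, B

Adjusting effective dates: B's effective date is the deed date, 6 March 2024; E's effective date is 9 April 2024, when work began.
Sorted by effective date: C (18 January 2023), D (20 February 2023), B (6 March 2024), E (9 April 2024), A (26 April 2024), F (16 June 2024).
B is senior to F before the subordination, so the two trade places.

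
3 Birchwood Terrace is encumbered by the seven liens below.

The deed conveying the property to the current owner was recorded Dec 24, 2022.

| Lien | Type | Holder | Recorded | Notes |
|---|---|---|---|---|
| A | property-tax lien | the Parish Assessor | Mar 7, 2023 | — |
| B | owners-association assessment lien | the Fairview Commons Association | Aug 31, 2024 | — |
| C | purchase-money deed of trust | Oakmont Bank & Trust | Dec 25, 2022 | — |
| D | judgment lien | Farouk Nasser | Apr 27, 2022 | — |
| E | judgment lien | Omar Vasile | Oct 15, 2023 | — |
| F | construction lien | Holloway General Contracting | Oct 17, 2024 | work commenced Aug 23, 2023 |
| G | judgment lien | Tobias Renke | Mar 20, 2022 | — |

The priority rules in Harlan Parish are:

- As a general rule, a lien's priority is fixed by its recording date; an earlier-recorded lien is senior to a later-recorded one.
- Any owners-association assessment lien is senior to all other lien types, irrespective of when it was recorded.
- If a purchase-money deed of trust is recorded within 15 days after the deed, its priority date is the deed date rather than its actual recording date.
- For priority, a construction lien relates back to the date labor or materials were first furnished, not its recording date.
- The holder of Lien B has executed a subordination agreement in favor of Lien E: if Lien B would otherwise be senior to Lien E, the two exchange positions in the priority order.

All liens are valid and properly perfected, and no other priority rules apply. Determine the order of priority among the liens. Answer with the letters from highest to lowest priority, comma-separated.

Adjusting effective dates: C was recorded within the 15-day window, so its effective date is the deed date Dec 24, 2022; F is treated as recorded Aug 23, 2023, the work-commencement date.
B, as an owners-association assessment lien, has superpriority and ranks first.
The other liens, earliest effective date first: G (Mar 20, 2022), D (Apr 27, 2022), C (Dec 24, 2022), A (Mar 7, 2023), F (Aug 23, 2023), E (Oct 15, 2023).
B would otherwise be senior to E, so under the subordination agreement B and E exchange positions.

E, G, D, C, A, F, B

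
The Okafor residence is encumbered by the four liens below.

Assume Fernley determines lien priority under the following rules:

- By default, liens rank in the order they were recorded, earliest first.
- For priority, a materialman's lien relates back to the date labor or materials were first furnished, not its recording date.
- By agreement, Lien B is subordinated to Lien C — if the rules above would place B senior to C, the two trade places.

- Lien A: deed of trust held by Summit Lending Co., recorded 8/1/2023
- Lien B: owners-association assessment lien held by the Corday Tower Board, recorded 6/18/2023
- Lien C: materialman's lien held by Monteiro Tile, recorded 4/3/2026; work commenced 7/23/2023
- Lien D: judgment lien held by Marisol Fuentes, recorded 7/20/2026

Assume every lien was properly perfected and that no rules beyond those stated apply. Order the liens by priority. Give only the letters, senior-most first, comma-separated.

Adjusting effective dates: C's effective date is 7/23/2023, when work began.
Sorted by effective date: B (6/18/2023), C (7/23/2023), A (8/1/2023), D (7/20/2026).
B is senior to C before the subordination, so the two trade places.

C, B, A, D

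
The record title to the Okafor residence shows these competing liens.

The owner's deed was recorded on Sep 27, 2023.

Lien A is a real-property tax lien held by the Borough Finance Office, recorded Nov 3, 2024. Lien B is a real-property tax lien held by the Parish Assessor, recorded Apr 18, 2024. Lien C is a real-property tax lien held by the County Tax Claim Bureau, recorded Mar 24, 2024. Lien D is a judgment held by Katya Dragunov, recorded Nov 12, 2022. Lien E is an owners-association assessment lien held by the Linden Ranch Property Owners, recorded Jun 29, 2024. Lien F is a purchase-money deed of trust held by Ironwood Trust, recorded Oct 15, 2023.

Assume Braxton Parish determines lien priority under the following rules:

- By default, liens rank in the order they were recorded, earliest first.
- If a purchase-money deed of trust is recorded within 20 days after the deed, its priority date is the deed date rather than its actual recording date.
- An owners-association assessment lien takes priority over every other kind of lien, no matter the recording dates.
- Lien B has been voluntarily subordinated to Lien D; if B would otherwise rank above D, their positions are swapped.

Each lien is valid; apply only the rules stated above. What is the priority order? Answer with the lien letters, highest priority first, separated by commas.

Adjusting effective dates: F was recorded within the 20-day window, so its effective date is the deed date Sep 27, 2023.
E is an owners-association assessment lien and takes priority over every other lien.
Remaining liens by effective date: D (Nov 12, 2022), F (Sep 27, 2023), C (Mar 24, 2024), B (Apr 18, 2024), A (Nov 3, 2024).
B is already junior to D, so the subordination agreement changes nothing.

E, D, F, C, B, A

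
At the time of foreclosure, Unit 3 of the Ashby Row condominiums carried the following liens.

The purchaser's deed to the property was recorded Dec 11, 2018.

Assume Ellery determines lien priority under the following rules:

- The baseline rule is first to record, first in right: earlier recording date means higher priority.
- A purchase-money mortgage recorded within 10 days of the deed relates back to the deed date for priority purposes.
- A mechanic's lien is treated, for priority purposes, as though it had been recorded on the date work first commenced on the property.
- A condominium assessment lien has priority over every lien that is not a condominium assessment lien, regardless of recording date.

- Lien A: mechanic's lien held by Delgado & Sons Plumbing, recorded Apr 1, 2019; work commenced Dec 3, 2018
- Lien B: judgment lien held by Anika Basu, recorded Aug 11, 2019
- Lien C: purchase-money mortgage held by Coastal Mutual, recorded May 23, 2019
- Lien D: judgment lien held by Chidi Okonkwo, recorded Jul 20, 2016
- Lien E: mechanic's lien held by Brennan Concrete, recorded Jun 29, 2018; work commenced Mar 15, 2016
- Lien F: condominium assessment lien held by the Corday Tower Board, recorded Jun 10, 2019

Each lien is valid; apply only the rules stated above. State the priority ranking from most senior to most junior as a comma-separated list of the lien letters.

F, E, D, A, C, B

First, effective dates: A's effective date is Dec 3, 2018, when work began; C was recorded 163 days after the deed, outside the 10-day window, so it keeps its recording date; E relates back to Mar 15, 2016 (work commenced).
F is a condominium assessment lien and takes priority over every other lien.
Among the remaining liens, by effective date: E (Mar 15, 2016), D (Jul 20, 2016), A (Dec 3, 2018), C (May 23, 2019), B (Aug 11, 2019).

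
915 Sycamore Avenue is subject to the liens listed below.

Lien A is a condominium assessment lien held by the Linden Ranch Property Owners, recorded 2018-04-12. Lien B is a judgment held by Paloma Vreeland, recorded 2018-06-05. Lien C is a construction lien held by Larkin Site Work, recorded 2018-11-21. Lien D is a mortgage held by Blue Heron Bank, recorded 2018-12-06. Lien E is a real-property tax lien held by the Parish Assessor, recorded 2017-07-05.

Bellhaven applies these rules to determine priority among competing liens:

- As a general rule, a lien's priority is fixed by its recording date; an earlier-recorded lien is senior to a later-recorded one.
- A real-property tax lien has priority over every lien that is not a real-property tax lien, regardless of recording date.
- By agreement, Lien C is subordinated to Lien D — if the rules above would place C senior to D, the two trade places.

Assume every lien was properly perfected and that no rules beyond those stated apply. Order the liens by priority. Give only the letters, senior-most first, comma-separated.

E, A, B, D, C

As a real-property tax lien, E is senior to every other lien.
Among the remaining liens, by effective date: A (2018-04-12), B (2018-06-05), C (2018-11-21), D (2018-12-06).
C would otherwise be senior to D, so under the subordination agreement C and D exchange positions.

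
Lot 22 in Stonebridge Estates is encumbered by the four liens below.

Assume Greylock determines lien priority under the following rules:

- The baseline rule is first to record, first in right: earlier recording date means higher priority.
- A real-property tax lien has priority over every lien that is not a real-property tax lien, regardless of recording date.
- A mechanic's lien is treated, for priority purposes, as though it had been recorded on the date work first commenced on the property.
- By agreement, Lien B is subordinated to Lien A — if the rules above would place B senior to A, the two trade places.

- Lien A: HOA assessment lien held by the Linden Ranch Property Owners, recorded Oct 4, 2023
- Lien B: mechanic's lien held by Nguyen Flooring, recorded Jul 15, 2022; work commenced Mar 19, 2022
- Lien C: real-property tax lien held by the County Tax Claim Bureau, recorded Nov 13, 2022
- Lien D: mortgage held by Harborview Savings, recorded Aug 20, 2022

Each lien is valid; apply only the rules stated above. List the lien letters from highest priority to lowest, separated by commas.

Effective dates: B's effective date is Mar 19, 2022, when work began.
C, as a real-property tax lien, has superpriority and ranks first.
Ordering the rest by effective date: B (Mar 19, 2022), D (Aug 20, 2022), A (Oct 4, 2023).
The subordination applies — B was senior to A — so B and A swap.

C, A, D, B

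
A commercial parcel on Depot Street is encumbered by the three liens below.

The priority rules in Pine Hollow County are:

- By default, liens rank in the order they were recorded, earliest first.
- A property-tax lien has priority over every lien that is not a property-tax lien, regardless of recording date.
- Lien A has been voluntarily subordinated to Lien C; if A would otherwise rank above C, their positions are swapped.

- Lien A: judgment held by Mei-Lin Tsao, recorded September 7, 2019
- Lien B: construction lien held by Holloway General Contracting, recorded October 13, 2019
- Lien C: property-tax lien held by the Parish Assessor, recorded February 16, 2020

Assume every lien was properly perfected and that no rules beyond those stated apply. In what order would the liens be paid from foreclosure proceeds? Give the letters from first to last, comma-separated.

C, A, B

C, as a property-tax lien, has superpriority and ranks first.
Ordering the rest by effective date: A (September 7, 2019), B (October 13, 2019).
A is already junior to C, so the subordination agreement changes nothing.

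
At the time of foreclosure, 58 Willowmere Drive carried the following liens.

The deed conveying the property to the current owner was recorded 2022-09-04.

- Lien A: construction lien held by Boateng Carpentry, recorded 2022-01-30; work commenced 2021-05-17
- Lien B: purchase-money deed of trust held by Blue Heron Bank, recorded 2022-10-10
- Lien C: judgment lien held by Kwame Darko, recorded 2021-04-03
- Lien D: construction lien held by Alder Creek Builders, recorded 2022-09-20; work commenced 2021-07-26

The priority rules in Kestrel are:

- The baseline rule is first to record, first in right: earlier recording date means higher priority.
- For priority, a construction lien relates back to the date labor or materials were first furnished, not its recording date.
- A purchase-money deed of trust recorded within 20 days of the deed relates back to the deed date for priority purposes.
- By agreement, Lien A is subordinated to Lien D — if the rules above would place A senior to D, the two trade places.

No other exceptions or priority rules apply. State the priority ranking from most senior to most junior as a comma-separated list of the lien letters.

C, D, A, B

Effective dates: A relates back to 2021-05-17 (work commenced); B was recorded 36 days after the deed, outside the 20-day window, so it keeps its recording date; D is treated as recorded 2021-07-26, the work-commencement date.
By effective date, earliest first: C (2021-04-03), A (2021-05-17), D (2021-07-26), B (2022-10-10).
The subordination applies — A was senior to D — so A and D swap.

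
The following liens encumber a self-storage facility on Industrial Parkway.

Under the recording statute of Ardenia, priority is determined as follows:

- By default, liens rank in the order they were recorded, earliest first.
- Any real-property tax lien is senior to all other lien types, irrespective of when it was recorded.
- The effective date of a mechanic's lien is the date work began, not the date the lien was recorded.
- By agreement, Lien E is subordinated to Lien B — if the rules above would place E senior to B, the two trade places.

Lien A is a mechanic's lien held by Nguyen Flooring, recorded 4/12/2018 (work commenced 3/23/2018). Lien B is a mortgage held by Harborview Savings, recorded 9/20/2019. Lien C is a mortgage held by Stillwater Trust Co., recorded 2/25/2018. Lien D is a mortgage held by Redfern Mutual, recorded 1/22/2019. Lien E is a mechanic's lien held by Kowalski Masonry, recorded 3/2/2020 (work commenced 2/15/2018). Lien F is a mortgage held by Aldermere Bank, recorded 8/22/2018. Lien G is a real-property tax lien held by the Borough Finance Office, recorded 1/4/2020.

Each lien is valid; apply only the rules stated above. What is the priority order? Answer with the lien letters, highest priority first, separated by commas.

G, B, C, A, F, D, E

Effective dates after the stated exceptions: A is treated as recorded 3/23/2018, the work-commencement date; E relates back to 2/15/2018 (work commenced).
G, as a real-property tax lien, has superpriority and ranks first.
The other liens, earliest effective date first: E (2/15/2018), C (2/25/2018), A (3/23/2018), F (8/22/2018), D (1/22/2019), B (9/20/2019).
Because E would otherwise rank above B, the subordination swaps them.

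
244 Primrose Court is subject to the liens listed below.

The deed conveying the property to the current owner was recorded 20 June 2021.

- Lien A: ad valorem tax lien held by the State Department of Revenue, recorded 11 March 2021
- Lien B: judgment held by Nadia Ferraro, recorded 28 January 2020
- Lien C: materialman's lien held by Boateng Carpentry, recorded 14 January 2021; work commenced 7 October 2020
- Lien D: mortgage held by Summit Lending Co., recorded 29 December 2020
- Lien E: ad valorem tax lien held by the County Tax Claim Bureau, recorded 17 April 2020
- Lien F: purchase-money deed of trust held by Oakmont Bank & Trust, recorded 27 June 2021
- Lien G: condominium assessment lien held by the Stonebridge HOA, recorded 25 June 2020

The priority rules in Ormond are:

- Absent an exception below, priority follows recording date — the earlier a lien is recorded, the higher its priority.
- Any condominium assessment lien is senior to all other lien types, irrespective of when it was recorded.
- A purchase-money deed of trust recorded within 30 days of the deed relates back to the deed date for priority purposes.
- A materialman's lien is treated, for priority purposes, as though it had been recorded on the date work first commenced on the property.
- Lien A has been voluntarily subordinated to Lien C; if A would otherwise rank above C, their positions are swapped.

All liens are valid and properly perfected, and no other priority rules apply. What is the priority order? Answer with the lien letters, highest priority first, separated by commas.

Adjusting effective dates: C is treated as recorded 7 October 2020, the work-commencement date; F was recorded within the 30-day window, so its effective date is the deed date 20 June 2021.
As a condominium assessment lien, G is senior to every other lien.
Ordering the rest by effective date: B (28 January 2020), E (17 April 2020), C (7 October 2020), D (29 December 2020), A (11 March 2021), F (20 June 2021).
A is already junior to C, so the subordination agreement changes nothing.

G, B, E, C, D, A, F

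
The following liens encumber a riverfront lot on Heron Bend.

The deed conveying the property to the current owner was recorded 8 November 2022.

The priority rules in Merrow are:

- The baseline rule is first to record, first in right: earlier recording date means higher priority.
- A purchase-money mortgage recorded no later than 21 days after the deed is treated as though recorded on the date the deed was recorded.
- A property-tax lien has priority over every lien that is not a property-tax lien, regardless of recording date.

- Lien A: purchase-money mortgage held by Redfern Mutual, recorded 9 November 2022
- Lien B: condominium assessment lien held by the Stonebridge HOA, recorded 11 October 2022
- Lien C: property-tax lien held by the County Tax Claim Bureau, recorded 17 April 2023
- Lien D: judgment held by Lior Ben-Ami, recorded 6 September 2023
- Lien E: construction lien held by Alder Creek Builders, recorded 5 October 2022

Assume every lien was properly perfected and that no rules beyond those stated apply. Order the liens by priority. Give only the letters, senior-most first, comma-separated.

Effective dates after the stated exceptions: A relates back to the deed date 8 November 2022.
C is a property-tax lien and takes priority over every other lien.
The other liens, earliest effective date first: E (5 October 2022), B (11 October 2022), A (8 November 2022), D (6 September 2023).

C, E, B, A, D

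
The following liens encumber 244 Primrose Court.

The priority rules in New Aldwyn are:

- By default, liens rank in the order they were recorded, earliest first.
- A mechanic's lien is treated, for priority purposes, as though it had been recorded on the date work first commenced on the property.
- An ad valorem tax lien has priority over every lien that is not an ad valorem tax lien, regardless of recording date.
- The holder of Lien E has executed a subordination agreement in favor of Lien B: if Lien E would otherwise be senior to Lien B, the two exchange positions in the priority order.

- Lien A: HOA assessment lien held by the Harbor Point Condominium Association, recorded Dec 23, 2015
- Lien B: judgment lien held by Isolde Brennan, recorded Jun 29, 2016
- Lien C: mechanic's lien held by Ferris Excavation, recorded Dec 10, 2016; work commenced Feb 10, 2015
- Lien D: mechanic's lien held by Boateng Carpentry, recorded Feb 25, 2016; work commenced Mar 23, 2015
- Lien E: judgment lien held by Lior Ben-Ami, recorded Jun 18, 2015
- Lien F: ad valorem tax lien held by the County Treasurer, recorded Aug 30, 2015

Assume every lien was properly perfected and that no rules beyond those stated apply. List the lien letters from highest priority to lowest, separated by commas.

Adjusting effective dates: C is treated as recorded Feb 10, 2015, the work-commencement date; D's effective date is Mar 23, 2015, when work began.
F is an ad valorem tax lien, so it outranks all other liens regardless of date.
Remaining liens by effective date: C (Feb 10, 2015), D (Mar 23, 2015), E (Jun 18, 2015), A (Dec 23, 2015), B (Jun 29, 2016).
E is senior to B before the subordination, so the two trade places.

F, C, D, B, A, E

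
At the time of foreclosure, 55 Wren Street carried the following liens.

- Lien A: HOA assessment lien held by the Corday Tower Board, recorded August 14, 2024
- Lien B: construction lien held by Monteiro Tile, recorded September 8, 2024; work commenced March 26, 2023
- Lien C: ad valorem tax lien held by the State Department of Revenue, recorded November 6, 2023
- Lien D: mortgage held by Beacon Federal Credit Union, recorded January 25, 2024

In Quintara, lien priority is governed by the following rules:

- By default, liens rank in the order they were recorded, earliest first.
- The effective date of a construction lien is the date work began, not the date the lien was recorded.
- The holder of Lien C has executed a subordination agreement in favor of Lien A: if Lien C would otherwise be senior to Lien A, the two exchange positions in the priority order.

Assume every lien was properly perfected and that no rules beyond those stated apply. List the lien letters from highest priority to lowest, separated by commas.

First, effective dates: B's effective date is March 26, 2023, when work began.
Sorted by effective date: B (March 26, 2023), C (November 6, 2023), D (January 25, 2024), A (August 14, 2024).
The subordination applies — C was senior to A — so C and A swap.

B, A, D, C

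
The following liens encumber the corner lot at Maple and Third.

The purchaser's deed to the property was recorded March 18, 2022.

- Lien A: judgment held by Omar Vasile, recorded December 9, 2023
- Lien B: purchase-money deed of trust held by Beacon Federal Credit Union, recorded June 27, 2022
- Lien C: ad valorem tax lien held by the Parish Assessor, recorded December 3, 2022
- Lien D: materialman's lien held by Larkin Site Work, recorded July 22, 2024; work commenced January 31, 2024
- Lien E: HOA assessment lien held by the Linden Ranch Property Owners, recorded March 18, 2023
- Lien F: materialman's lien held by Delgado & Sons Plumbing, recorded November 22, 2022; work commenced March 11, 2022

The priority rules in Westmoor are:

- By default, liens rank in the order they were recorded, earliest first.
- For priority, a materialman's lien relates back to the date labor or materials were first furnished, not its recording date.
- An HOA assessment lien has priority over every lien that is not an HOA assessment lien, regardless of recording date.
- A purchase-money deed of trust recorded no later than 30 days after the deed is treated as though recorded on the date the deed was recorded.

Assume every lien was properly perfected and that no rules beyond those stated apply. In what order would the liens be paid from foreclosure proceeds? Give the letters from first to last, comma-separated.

E, F, B, C, A, D

Effective dates after the stated exceptions: B missed the 30-day window (101 days after the deed), so its recording date stands; D is treated as recorded January 31, 2024, the work-commencement date; F's effective date is March 11, 2022, when work began.
E is an HOA assessment lien and takes priority over every other lien.
Ordering the rest by effective date: F (March 11, 2022), B (June 27, 2022), C (December 3, 2022), A (December 9, 2023), D (January 31, 2024).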